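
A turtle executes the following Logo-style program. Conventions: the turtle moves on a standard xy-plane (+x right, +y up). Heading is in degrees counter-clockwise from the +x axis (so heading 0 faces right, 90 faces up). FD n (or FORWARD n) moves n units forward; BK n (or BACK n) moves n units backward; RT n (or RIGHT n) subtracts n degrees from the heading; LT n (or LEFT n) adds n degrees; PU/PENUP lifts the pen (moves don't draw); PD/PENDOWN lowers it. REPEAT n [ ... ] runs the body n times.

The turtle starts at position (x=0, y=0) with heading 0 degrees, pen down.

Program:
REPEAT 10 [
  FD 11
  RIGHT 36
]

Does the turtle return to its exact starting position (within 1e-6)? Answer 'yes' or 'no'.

Answer: yes

Derivation:
Executing turtle program step by step:
Start: pos=(0,0), heading=0, pen down
REPEAT 10 [
  -- iteration 1/10 --
  FD 11: (0,0) -> (11,0) [heading=0, draw]
  RT 36: heading 0 -> 324
  -- iteration 2/10 --
  FD 11: (11,0) -> (19.899,-6.466) [heading=324, draw]
  RT 36: heading 324 -> 288
  -- iteration 3/10 --
  FD 11: (19.899,-6.466) -> (23.298,-16.927) [heading=288, draw]
  RT 36: heading 288 -> 252
  -- iteration 4/10 --
  FD 11: (23.298,-16.927) -> (19.899,-27.389) [heading=252, draw]
  RT 36: heading 252 -> 216
  -- iteration 5/10 --
  FD 11: (19.899,-27.389) -> (11,-33.855) [heading=216, draw]
  RT 36: heading 216 -> 180
  -- iteration 6/10 --
  FD 11: (11,-33.855) -> (0,-33.855) [heading=180, draw]
  RT 36: heading 180 -> 144
  -- iteration 7/10 --
  FD 11: (0,-33.855) -> (-8.899,-27.389) [heading=144, draw]
  RT 36: heading 144 -> 108
  -- iteration 8/10 --
  FD 11: (-8.899,-27.389) -> (-12.298,-16.927) [heading=108, draw]
  RT 36: heading 108 -> 72
  -- iteration 9/10 --
  FD 11: (-12.298,-16.927) -> (-8.899,-6.466) [heading=72, draw]
  RT 36: heading 72 -> 36
  -- iteration 10/10 --
  FD 11: (-8.899,-6.466) -> (0,0) [heading=36, draw]
  RT 36: heading 36 -> 0
]
Final: pos=(0,0), heading=0, 10 segment(s) drawn

Start position: (0, 0)
Final position: (0, 0)
Distance = 0; < 1e-6 -> CLOSED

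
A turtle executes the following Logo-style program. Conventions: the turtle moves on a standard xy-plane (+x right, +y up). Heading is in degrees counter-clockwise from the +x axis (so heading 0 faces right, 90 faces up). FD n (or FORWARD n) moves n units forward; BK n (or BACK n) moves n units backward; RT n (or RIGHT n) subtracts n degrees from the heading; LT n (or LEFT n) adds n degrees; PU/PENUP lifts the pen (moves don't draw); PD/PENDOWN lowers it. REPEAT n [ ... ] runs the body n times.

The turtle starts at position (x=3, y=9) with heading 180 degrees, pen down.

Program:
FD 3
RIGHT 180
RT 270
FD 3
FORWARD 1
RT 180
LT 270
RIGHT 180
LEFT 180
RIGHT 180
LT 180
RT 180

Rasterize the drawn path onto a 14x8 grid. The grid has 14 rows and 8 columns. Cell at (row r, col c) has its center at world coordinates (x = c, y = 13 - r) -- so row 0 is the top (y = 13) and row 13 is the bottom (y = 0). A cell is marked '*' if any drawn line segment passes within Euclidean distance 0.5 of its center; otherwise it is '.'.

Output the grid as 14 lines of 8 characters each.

Segment 0: (3,9) -> (0,9)
Segment 1: (0,9) -> (-0,12)
Segment 2: (-0,12) -> (-0,13)

Answer: *.......
*.......
*.......
*.......
****....
........
........
........
........
........
........
........
........
........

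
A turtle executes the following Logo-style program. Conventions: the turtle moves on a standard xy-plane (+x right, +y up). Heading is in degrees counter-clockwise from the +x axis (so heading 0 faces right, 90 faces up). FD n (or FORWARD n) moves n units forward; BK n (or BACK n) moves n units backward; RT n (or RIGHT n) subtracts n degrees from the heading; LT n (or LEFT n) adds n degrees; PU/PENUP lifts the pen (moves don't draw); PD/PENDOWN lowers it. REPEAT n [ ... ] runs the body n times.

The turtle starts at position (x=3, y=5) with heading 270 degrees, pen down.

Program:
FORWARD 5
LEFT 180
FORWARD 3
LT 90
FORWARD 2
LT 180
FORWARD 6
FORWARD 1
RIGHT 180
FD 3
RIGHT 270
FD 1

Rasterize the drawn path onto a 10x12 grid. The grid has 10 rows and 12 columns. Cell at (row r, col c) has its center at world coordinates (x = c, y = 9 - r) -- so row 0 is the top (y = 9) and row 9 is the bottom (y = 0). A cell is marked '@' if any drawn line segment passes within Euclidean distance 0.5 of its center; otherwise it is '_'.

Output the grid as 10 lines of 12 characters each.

Answer: ____________
____________
____________
____________
___@________
___@________
_@@@@@@@@___
___@_@______
___@________
___@________

Derivation:
Segment 0: (3,5) -> (3,0)
Segment 1: (3,0) -> (3,3)
Segment 2: (3,3) -> (1,3)
Segment 3: (1,3) -> (7,3)
Segment 4: (7,3) -> (8,3)
Segment 5: (8,3) -> (5,3)
Segment 6: (5,3) -> (5,2)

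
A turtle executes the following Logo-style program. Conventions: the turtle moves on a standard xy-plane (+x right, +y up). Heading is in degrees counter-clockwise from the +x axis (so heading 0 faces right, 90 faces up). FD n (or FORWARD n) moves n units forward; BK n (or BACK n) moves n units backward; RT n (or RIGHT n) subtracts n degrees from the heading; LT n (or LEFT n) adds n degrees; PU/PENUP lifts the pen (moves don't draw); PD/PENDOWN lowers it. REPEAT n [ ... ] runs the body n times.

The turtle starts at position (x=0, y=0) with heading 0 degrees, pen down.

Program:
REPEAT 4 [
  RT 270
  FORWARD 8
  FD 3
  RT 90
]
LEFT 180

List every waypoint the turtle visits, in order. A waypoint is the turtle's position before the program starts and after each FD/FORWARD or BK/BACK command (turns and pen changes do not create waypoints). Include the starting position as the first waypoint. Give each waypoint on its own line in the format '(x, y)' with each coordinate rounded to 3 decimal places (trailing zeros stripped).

Answer: (0, 0)
(0, 8)
(0, 11)
(0, 19)
(0, 22)
(0, 30)
(0, 33)
(0, 41)
(0, 44)

Derivation:
Executing turtle program step by step:
Start: pos=(0,0), heading=0, pen down
REPEAT 4 [
  -- iteration 1/4 --
  RT 270: heading 0 -> 90
  FD 8: (0,0) -> (0,8) [heading=90, draw]
  FD 3: (0,8) -> (0,11) [heading=90, draw]
  RT 90: heading 90 -> 0
  -- iteration 2/4 --
  RT 270: heading 0 -> 90
  FD 8: (0,11) -> (0,19) [heading=90, draw]
  FD 3: (0,19) -> (0,22) [heading=90, draw]
  RT 90: heading 90 -> 0
  -- iteration 3/4 --
  RT 270: heading 0 -> 90
  FD 8: (0,22) -> (0,30) [heading=90, draw]
  FD 3: (0,30) -> (0,33) [heading=90, draw]
  RT 90: heading 90 -> 0
  -- iteration 4/4 --
  RT 270: heading 0 -> 90
  FD 8: (0,33) -> (0,41) [heading=90, draw]
  FD 3: (0,41) -> (0,44) [heading=90, draw]
  RT 90: heading 90 -> 0
]
LT 180: heading 0 -> 180
Final: pos=(0,44), heading=180, 8 segment(s) drawn
Waypoints (9 total):
(0, 0)
(0, 8)
(0, 11)
(0, 19)
(0, 22)
(0, 30)
(0, 33)
(0, 41)
(0, 44)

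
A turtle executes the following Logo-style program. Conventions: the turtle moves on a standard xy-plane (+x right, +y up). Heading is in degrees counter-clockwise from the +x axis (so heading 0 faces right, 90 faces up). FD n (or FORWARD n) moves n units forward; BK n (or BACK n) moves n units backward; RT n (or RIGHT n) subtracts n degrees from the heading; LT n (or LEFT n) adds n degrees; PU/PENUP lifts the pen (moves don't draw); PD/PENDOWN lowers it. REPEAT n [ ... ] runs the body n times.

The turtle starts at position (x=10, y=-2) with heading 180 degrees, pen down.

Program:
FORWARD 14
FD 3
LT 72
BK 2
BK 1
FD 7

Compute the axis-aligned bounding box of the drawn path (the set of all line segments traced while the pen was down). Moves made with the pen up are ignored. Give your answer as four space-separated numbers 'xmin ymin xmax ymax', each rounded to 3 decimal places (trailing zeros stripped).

Answer: -8.236 -5.804 10 0.853

Derivation:
Executing turtle program step by step:
Start: pos=(10,-2), heading=180, pen down
FD 14: (10,-2) -> (-4,-2) [heading=180, draw]
FD 3: (-4,-2) -> (-7,-2) [heading=180, draw]
LT 72: heading 180 -> 252
BK 2: (-7,-2) -> (-6.382,-0.098) [heading=252, draw]
BK 1: (-6.382,-0.098) -> (-6.073,0.853) [heading=252, draw]
FD 7: (-6.073,0.853) -> (-8.236,-5.804) [heading=252, draw]
Final: pos=(-8.236,-5.804), heading=252, 5 segment(s) drawn

Segment endpoints: x in {-8.236, -7, -6.382, -6.073, -4, 10}, y in {-5.804, -2, -2, -2, -0.098, 0.853}
xmin=-8.236, ymin=-5.804, xmax=10, ymax=0.853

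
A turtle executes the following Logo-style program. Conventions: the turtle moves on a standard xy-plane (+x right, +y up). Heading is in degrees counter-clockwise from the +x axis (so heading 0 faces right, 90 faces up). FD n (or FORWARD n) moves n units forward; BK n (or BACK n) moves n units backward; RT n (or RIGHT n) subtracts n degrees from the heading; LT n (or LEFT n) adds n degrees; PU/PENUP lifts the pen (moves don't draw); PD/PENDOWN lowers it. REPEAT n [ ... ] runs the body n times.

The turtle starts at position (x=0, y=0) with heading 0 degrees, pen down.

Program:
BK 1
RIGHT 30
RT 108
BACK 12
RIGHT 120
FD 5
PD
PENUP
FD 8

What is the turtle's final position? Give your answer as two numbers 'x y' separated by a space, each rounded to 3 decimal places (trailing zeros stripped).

Executing turtle program step by step:
Start: pos=(0,0), heading=0, pen down
BK 1: (0,0) -> (-1,0) [heading=0, draw]
RT 30: heading 0 -> 330
RT 108: heading 330 -> 222
BK 12: (-1,0) -> (7.918,8.03) [heading=222, draw]
RT 120: heading 222 -> 102
FD 5: (7.918,8.03) -> (6.878,12.92) [heading=102, draw]
PD: pen down
PU: pen up
FD 8: (6.878,12.92) -> (5.215,20.745) [heading=102, move]
Final: pos=(5.215,20.745), heading=102, 3 segment(s) drawn

Answer: 5.215 20.745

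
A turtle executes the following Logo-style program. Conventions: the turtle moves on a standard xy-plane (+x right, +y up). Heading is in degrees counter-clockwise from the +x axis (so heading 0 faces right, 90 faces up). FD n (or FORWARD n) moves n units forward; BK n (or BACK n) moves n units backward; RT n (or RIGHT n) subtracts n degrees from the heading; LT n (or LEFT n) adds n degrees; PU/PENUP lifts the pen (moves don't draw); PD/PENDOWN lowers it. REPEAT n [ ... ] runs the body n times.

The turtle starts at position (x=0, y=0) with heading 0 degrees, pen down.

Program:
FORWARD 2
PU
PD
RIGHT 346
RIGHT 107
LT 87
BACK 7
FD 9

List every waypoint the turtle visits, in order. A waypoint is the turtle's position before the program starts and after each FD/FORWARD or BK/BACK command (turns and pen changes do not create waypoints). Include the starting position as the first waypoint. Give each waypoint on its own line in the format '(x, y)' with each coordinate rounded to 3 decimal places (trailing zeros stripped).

Answer: (0, 0)
(2, 0)
(-4.962, 0.732)
(3.989, -0.209)

Derivation:
Executing turtle program step by step:
Start: pos=(0,0), heading=0, pen down
FD 2: (0,0) -> (2,0) [heading=0, draw]
PU: pen up
PD: pen down
RT 346: heading 0 -> 14
RT 107: heading 14 -> 267
LT 87: heading 267 -> 354
BK 7: (2,0) -> (-4.962,0.732) [heading=354, draw]
FD 9: (-4.962,0.732) -> (3.989,-0.209) [heading=354, draw]
Final: pos=(3.989,-0.209), heading=354, 3 segment(s) drawn
Waypoints (4 total):
(0, 0)
(2, 0)
(-4.962, 0.732)
(3.989, -0.209)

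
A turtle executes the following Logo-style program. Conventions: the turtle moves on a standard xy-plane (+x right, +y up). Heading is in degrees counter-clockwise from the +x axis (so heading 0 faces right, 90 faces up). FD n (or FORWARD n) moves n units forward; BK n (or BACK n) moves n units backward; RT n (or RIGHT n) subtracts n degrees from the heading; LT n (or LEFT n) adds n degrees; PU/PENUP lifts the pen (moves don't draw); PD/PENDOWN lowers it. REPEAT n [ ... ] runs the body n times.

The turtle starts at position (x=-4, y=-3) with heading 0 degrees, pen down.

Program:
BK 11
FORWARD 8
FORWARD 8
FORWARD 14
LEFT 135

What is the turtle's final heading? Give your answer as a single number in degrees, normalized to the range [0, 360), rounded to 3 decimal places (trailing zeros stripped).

Executing turtle program step by step:
Start: pos=(-4,-3), heading=0, pen down
BK 11: (-4,-3) -> (-15,-3) [heading=0, draw]
FD 8: (-15,-3) -> (-7,-3) [heading=0, draw]
FD 8: (-7,-3) -> (1,-3) [heading=0, draw]
FD 14: (1,-3) -> (15,-3) [heading=0, draw]
LT 135: heading 0 -> 135
Final: pos=(15,-3), heading=135, 4 segment(s) drawn

Answer: 135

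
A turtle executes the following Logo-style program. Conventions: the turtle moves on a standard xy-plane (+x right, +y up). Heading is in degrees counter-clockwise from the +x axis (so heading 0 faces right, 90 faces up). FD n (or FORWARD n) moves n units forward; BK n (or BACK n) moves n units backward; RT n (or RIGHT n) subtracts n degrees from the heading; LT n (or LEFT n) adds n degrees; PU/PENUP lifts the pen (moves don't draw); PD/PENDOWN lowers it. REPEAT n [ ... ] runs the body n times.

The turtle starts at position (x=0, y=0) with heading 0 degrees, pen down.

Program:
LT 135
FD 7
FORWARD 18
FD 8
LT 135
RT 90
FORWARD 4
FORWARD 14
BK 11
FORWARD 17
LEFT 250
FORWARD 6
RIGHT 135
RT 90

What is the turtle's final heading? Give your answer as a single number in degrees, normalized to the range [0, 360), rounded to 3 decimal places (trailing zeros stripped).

Executing turtle program step by step:
Start: pos=(0,0), heading=0, pen down
LT 135: heading 0 -> 135
FD 7: (0,0) -> (-4.95,4.95) [heading=135, draw]
FD 18: (-4.95,4.95) -> (-17.678,17.678) [heading=135, draw]
FD 8: (-17.678,17.678) -> (-23.335,23.335) [heading=135, draw]
LT 135: heading 135 -> 270
RT 90: heading 270 -> 180
FD 4: (-23.335,23.335) -> (-27.335,23.335) [heading=180, draw]
FD 14: (-27.335,23.335) -> (-41.335,23.335) [heading=180, draw]
BK 11: (-41.335,23.335) -> (-30.335,23.335) [heading=180, draw]
FD 17: (-30.335,23.335) -> (-47.335,23.335) [heading=180, draw]
LT 250: heading 180 -> 70
FD 6: (-47.335,23.335) -> (-45.282,28.973) [heading=70, draw]
RT 135: heading 70 -> 295
RT 90: heading 295 -> 205
Final: pos=(-45.282,28.973), heading=205, 8 segment(s) drawn

Answer: 205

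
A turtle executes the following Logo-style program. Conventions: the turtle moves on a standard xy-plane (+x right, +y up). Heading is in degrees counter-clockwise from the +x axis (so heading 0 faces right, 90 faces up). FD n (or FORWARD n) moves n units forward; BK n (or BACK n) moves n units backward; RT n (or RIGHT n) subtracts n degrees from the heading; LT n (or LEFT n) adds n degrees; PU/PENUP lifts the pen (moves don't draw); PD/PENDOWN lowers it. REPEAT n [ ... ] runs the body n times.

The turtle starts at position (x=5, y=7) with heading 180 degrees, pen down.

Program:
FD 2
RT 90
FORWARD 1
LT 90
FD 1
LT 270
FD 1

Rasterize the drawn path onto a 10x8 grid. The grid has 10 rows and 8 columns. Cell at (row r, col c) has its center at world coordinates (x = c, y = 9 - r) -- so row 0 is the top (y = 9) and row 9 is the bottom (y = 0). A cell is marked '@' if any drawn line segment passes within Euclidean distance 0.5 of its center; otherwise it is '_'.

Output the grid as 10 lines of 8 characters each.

Answer: __@_____
__@@____
___@@@__
________
________
________
________
________
________
________

Derivation:
Segment 0: (5,7) -> (3,7)
Segment 1: (3,7) -> (3,8)
Segment 2: (3,8) -> (2,8)
Segment 3: (2,8) -> (2,9)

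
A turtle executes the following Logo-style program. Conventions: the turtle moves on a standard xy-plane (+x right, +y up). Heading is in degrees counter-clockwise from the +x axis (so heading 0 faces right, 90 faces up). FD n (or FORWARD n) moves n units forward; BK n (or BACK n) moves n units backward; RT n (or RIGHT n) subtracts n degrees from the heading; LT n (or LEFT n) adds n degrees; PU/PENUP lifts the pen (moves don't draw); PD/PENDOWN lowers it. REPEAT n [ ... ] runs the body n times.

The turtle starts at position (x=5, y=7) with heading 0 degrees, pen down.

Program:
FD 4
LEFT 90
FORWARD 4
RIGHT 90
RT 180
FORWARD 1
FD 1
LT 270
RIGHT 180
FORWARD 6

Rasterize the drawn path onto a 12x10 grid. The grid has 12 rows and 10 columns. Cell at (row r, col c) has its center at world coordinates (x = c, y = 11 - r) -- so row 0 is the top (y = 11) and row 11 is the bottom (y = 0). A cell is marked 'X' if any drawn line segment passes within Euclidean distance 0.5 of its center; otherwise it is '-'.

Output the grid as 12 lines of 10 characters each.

Answer: -------XXX
-------X-X
-------X-X
-------X-X
-----XXXXX
-------X--
-------X--
----------
----------
----------
----------
----------

Derivation:
Segment 0: (5,7) -> (9,7)
Segment 1: (9,7) -> (9,11)
Segment 2: (9,11) -> (8,11)
Segment 3: (8,11) -> (7,11)
Segment 4: (7,11) -> (7,5)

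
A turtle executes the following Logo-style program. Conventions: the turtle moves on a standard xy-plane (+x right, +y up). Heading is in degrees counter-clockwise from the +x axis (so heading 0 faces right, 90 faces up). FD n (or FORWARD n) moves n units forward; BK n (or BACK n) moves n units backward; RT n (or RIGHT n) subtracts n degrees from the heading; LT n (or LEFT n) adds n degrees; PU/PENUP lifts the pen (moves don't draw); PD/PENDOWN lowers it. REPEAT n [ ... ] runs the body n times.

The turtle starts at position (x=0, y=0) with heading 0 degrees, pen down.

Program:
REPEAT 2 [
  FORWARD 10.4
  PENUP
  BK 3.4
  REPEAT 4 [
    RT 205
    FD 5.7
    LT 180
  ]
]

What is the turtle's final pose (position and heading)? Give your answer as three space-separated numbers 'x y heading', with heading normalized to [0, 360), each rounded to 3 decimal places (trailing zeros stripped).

Answer: 15.709 17.067 160

Derivation:
Executing turtle program step by step:
Start: pos=(0,0), heading=0, pen down
REPEAT 2 [
  -- iteration 1/2 --
  FD 10.4: (0,0) -> (10.4,0) [heading=0, draw]
  PU: pen up
  BK 3.4: (10.4,0) -> (7,0) [heading=0, move]
  REPEAT 4 [
    -- iteration 1/4 --
    RT 205: heading 0 -> 155
    FD 5.7: (7,0) -> (1.834,2.409) [heading=155, move]
    LT 180: heading 155 -> 335
    -- iteration 2/4 --
    RT 205: heading 335 -> 130
    FD 5.7: (1.834,2.409) -> (-1.83,6.775) [heading=130, move]
    LT 180: heading 130 -> 310
    -- iteration 3/4 --
    RT 205: heading 310 -> 105
    FD 5.7: (-1.83,6.775) -> (-3.305,12.281) [heading=105, move]
    LT 180: heading 105 -> 285
    -- iteration 4/4 --
    RT 205: heading 285 -> 80
    FD 5.7: (-3.305,12.281) -> (-2.315,17.895) [heading=80, move]
    LT 180: heading 80 -> 260
  ]
  -- iteration 2/2 --
  FD 10.4: (-2.315,17.895) -> (-4.121,7.653) [heading=260, move]
  PU: pen up
  BK 3.4: (-4.121,7.653) -> (-3.531,11.001) [heading=260, move]
  REPEAT 4 [
    -- iteration 1/4 --
    RT 205: heading 260 -> 55
    FD 5.7: (-3.531,11.001) -> (-0.261,15.67) [heading=55, move]
    LT 180: heading 55 -> 235
    -- iteration 2/4 --
    RT 205: heading 235 -> 30
    FD 5.7: (-0.261,15.67) -> (4.675,18.52) [heading=30, move]
    LT 180: heading 30 -> 210
    -- iteration 3/4 --
    RT 205: heading 210 -> 5
    FD 5.7: (4.675,18.52) -> (10.353,19.017) [heading=5, move]
    LT 180: heading 5 -> 185
    -- iteration 4/4 --
    RT 205: heading 185 -> 340
    FD 5.7: (10.353,19.017) -> (15.709,17.067) [heading=340, move]
    LT 180: heading 340 -> 160
  ]
]
Final: pos=(15.709,17.067), heading=160, 1 segment(s) drawn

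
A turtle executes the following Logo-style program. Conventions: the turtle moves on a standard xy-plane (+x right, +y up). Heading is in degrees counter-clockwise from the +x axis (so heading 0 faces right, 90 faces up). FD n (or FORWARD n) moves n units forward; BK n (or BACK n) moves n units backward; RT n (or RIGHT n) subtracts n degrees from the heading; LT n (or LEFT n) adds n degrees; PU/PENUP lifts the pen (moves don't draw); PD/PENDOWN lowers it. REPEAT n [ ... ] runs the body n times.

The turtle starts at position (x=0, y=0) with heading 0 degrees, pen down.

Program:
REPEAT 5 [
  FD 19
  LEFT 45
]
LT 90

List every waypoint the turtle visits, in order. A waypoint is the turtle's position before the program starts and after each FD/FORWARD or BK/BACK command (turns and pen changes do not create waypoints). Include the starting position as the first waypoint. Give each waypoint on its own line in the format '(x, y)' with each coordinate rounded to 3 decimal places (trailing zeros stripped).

Answer: (0, 0)
(19, 0)
(32.435, 13.435)
(32.435, 32.435)
(19, 45.87)
(0, 45.87)

Derivation:
Executing turtle program step by step:
Start: pos=(0,0), heading=0, pen down
REPEAT 5 [
  -- iteration 1/5 --
  FD 19: (0,0) -> (19,0) [heading=0, draw]
  LT 45: heading 0 -> 45
  -- iteration 2/5 --
  FD 19: (19,0) -> (32.435,13.435) [heading=45, draw]
  LT 45: heading 45 -> 90
  -- iteration 3/5 --
  FD 19: (32.435,13.435) -> (32.435,32.435) [heading=90, draw]
  LT 45: heading 90 -> 135
  -- iteration 4/5 --
  FD 19: (32.435,32.435) -> (19,45.87) [heading=135, draw]
  LT 45: heading 135 -> 180
  -- iteration 5/5 --
  FD 19: (19,45.87) -> (0,45.87) [heading=180, draw]
  LT 45: heading 180 -> 225
]
LT 90: heading 225 -> 315
Final: pos=(0,45.87), heading=315, 5 segment(s) drawn
Waypoints (6 total):
(0, 0)
(19, 0)
(32.435, 13.435)
(32.435, 32.435)
(19, 45.87)
(0, 45.87)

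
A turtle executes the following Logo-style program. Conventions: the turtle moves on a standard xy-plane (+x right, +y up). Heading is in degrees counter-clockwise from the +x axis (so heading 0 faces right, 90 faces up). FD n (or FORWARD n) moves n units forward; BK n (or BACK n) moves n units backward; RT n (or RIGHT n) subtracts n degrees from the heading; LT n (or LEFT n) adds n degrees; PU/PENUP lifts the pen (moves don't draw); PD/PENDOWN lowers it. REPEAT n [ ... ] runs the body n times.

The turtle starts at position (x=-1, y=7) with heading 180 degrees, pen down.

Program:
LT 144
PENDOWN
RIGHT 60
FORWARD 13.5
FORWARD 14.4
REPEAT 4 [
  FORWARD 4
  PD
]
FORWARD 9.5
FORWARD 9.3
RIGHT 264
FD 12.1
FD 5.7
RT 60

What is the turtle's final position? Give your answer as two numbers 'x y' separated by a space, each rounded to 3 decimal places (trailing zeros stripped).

Answer: 10.246 -55.357

Derivation:
Executing turtle program step by step:
Start: pos=(-1,7), heading=180, pen down
LT 144: heading 180 -> 324
PD: pen down
RT 60: heading 324 -> 264
FD 13.5: (-1,7) -> (-2.411,-6.426) [heading=264, draw]
FD 14.4: (-2.411,-6.426) -> (-3.916,-20.747) [heading=264, draw]
REPEAT 4 [
  -- iteration 1/4 --
  FD 4: (-3.916,-20.747) -> (-4.334,-24.725) [heading=264, draw]
  PD: pen down
  -- iteration 2/4 --
  FD 4: (-4.334,-24.725) -> (-4.753,-28.703) [heading=264, draw]
  PD: pen down
  -- iteration 3/4 --
  FD 4: (-4.753,-28.703) -> (-5.171,-32.681) [heading=264, draw]
  PD: pen down
  -- iteration 4/4 --
  FD 4: (-5.171,-32.681) -> (-5.589,-36.66) [heading=264, draw]
  PD: pen down
]
FD 9.5: (-5.589,-36.66) -> (-6.582,-46.107) [heading=264, draw]
FD 9.3: (-6.582,-46.107) -> (-7.554,-55.357) [heading=264, draw]
RT 264: heading 264 -> 0
FD 12.1: (-7.554,-55.357) -> (4.546,-55.357) [heading=0, draw]
FD 5.7: (4.546,-55.357) -> (10.246,-55.357) [heading=0, draw]
RT 60: heading 0 -> 300
Final: pos=(10.246,-55.357), heading=300, 10 segment(s) drawn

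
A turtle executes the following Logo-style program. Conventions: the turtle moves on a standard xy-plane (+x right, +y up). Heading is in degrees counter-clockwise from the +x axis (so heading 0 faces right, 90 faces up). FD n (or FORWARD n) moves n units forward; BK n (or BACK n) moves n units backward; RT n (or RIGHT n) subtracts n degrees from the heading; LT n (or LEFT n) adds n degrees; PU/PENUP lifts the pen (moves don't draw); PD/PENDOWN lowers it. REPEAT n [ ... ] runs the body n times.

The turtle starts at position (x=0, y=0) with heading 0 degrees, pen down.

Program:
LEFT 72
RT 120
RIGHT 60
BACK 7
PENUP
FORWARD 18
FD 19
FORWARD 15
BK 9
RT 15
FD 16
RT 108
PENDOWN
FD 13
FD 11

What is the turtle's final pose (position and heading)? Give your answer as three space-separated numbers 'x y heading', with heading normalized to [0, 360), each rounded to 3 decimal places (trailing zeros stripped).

Answer: -34.943 -29.005 129

Derivation:
Executing turtle program step by step:
Start: pos=(0,0), heading=0, pen down
LT 72: heading 0 -> 72
RT 120: heading 72 -> 312
RT 60: heading 312 -> 252
BK 7: (0,0) -> (2.163,6.657) [heading=252, draw]
PU: pen up
FD 18: (2.163,6.657) -> (-3.399,-10.462) [heading=252, move]
FD 19: (-3.399,-10.462) -> (-9.271,-28.532) [heading=252, move]
FD 15: (-9.271,-28.532) -> (-13.906,-42.798) [heading=252, move]
BK 9: (-13.906,-42.798) -> (-11.125,-34.238) [heading=252, move]
RT 15: heading 252 -> 237
FD 16: (-11.125,-34.238) -> (-19.839,-47.657) [heading=237, move]
RT 108: heading 237 -> 129
PD: pen down
FD 13: (-19.839,-47.657) -> (-28.02,-37.554) [heading=129, draw]
FD 11: (-28.02,-37.554) -> (-34.943,-29.005) [heading=129, draw]
Final: pos=(-34.943,-29.005), heading=129, 3 segment(s) drawn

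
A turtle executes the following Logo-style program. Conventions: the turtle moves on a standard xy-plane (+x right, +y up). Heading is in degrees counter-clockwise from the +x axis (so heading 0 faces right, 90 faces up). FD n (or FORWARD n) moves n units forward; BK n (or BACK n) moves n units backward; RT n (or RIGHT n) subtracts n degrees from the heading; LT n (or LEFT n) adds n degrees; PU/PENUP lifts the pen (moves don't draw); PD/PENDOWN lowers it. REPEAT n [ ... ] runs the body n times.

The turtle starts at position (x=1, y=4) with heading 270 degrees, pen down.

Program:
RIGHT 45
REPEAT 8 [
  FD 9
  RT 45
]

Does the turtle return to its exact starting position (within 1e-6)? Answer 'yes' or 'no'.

Answer: yes

Derivation:
Executing turtle program step by step:
Start: pos=(1,4), heading=270, pen down
RT 45: heading 270 -> 225
REPEAT 8 [
  -- iteration 1/8 --
  FD 9: (1,4) -> (-5.364,-2.364) [heading=225, draw]
  RT 45: heading 225 -> 180
  -- iteration 2/8 --
  FD 9: (-5.364,-2.364) -> (-14.364,-2.364) [heading=180, draw]
  RT 45: heading 180 -> 135
  -- iteration 3/8 --
  FD 9: (-14.364,-2.364) -> (-20.728,4) [heading=135, draw]
  RT 45: heading 135 -> 90
  -- iteration 4/8 --
  FD 9: (-20.728,4) -> (-20.728,13) [heading=90, draw]
  RT 45: heading 90 -> 45
  -- iteration 5/8 --
  FD 9: (-20.728,13) -> (-14.364,19.364) [heading=45, draw]
  RT 45: heading 45 -> 0
  -- iteration 6/8 --
  FD 9: (-14.364,19.364) -> (-5.364,19.364) [heading=0, draw]
  RT 45: heading 0 -> 315
  -- iteration 7/8 --
  FD 9: (-5.364,19.364) -> (1,13) [heading=315, draw]
  RT 45: heading 315 -> 270
  -- iteration 8/8 --
  FD 9: (1,13) -> (1,4) [heading=270, draw]
  RT 45: heading 270 -> 225
]
Final: pos=(1,4), heading=225, 8 segment(s) drawn

Start position: (1, 4)
Final position: (1, 4)
Distance = 0; < 1e-6 -> CLOSED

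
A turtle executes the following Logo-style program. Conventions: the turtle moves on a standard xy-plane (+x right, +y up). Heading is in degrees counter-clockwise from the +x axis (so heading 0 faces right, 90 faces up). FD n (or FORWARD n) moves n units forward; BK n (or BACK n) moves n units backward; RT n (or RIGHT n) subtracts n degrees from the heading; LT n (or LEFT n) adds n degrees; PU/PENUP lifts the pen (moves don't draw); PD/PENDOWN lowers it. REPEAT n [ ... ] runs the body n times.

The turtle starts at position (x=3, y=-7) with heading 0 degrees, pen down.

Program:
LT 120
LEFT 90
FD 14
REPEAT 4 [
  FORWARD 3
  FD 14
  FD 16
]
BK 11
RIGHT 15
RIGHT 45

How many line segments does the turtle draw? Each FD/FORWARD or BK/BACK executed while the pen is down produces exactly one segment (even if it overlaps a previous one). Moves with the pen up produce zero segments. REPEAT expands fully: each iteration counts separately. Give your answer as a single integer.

Executing turtle program step by step:
Start: pos=(3,-7), heading=0, pen down
LT 120: heading 0 -> 120
LT 90: heading 120 -> 210
FD 14: (3,-7) -> (-9.124,-14) [heading=210, draw]
REPEAT 4 [
  -- iteration 1/4 --
  FD 3: (-9.124,-14) -> (-11.722,-15.5) [heading=210, draw]
  FD 14: (-11.722,-15.5) -> (-23.847,-22.5) [heading=210, draw]
  FD 16: (-23.847,-22.5) -> (-37.703,-30.5) [heading=210, draw]
  -- iteration 2/4 --
  FD 3: (-37.703,-30.5) -> (-40.301,-32) [heading=210, draw]
  FD 14: (-40.301,-32) -> (-52.426,-39) [heading=210, draw]
  FD 16: (-52.426,-39) -> (-66.282,-47) [heading=210, draw]
  -- iteration 3/4 --
  FD 3: (-66.282,-47) -> (-68.88,-48.5) [heading=210, draw]
  FD 14: (-68.88,-48.5) -> (-81.004,-55.5) [heading=210, draw]
  FD 16: (-81.004,-55.5) -> (-94.861,-63.5) [heading=210, draw]
  -- iteration 4/4 --
  FD 3: (-94.861,-63.5) -> (-97.459,-65) [heading=210, draw]
  FD 14: (-97.459,-65) -> (-109.583,-72) [heading=210, draw]
  FD 16: (-109.583,-72) -> (-123.44,-80) [heading=210, draw]
]
BK 11: (-123.44,-80) -> (-113.913,-74.5) [heading=210, draw]
RT 15: heading 210 -> 195
RT 45: heading 195 -> 150
Final: pos=(-113.913,-74.5), heading=150, 14 segment(s) drawn
Segments drawn: 14

Answer: 14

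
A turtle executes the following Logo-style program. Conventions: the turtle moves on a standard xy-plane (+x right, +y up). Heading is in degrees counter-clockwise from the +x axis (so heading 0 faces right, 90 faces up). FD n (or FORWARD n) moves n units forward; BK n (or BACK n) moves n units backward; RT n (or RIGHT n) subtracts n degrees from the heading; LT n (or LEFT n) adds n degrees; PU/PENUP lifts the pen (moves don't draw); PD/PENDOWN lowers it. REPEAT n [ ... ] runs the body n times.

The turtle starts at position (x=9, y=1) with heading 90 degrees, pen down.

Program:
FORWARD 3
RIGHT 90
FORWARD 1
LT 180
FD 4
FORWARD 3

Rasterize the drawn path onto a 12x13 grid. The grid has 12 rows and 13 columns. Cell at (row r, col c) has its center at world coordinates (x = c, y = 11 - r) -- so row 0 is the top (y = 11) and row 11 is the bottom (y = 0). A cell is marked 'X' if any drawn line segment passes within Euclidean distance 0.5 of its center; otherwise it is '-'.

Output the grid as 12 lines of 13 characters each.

Answer: -------------
-------------
-------------
-------------
-------------
-------------
-------------
---XXXXXXXX--
---------X---
---------X---
---------X---
-------------

Derivation:
Segment 0: (9,1) -> (9,4)
Segment 1: (9,4) -> (10,4)
Segment 2: (10,4) -> (6,4)
Segment 3: (6,4) -> (3,4)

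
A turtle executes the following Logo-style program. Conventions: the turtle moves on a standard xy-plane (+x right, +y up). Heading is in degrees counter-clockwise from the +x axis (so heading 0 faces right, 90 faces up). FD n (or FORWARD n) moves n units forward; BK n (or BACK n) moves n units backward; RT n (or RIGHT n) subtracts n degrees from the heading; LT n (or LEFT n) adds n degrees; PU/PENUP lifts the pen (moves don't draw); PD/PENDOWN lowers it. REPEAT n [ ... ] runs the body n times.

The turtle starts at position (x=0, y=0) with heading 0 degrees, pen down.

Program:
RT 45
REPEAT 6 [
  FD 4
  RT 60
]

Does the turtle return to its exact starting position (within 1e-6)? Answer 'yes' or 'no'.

Answer: yes

Derivation:
Executing turtle program step by step:
Start: pos=(0,0), heading=0, pen down
RT 45: heading 0 -> 315
REPEAT 6 [
  -- iteration 1/6 --
  FD 4: (0,0) -> (2.828,-2.828) [heading=315, draw]
  RT 60: heading 315 -> 255
  -- iteration 2/6 --
  FD 4: (2.828,-2.828) -> (1.793,-6.692) [heading=255, draw]
  RT 60: heading 255 -> 195
  -- iteration 3/6 --
  FD 4: (1.793,-6.692) -> (-2.071,-7.727) [heading=195, draw]
  RT 60: heading 195 -> 135
  -- iteration 4/6 --
  FD 4: (-2.071,-7.727) -> (-4.899,-4.899) [heading=135, draw]
  RT 60: heading 135 -> 75
  -- iteration 5/6 --
  FD 4: (-4.899,-4.899) -> (-3.864,-1.035) [heading=75, draw]
  RT 60: heading 75 -> 15
  -- iteration 6/6 --
  FD 4: (-3.864,-1.035) -> (0,0) [heading=15, draw]
  RT 60: heading 15 -> 315
]
Final: pos=(0,0), heading=315, 6 segment(s) drawn

Start position: (0, 0)
Final position: (0, 0)
Distance = 0; < 1e-6 -> CLOSED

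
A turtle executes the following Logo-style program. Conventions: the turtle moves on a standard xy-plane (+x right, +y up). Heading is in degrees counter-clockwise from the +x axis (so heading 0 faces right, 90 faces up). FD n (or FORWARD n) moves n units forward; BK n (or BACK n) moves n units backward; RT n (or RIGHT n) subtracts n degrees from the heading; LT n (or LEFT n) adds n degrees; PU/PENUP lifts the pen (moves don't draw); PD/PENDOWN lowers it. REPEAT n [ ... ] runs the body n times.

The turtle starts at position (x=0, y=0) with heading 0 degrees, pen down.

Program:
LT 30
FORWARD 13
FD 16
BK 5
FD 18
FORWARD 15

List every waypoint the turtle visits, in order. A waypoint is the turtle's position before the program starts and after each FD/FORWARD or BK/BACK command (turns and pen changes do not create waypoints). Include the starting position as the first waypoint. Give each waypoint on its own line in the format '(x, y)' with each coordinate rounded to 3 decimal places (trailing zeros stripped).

Answer: (0, 0)
(11.258, 6.5)
(25.115, 14.5)
(20.785, 12)
(36.373, 21)
(49.363, 28.5)

Derivation:
Executing turtle program step by step:
Start: pos=(0,0), heading=0, pen down
LT 30: heading 0 -> 30
FD 13: (0,0) -> (11.258,6.5) [heading=30, draw]
FD 16: (11.258,6.5) -> (25.115,14.5) [heading=30, draw]
BK 5: (25.115,14.5) -> (20.785,12) [heading=30, draw]
FD 18: (20.785,12) -> (36.373,21) [heading=30, draw]
FD 15: (36.373,21) -> (49.363,28.5) [heading=30, draw]
Final: pos=(49.363,28.5), heading=30, 5 segment(s) drawn
Waypoints (6 total):
(0, 0)
(11.258, 6.5)
(25.115, 14.5)
(20.785, 12)
(36.373, 21)
(49.363, 28.5)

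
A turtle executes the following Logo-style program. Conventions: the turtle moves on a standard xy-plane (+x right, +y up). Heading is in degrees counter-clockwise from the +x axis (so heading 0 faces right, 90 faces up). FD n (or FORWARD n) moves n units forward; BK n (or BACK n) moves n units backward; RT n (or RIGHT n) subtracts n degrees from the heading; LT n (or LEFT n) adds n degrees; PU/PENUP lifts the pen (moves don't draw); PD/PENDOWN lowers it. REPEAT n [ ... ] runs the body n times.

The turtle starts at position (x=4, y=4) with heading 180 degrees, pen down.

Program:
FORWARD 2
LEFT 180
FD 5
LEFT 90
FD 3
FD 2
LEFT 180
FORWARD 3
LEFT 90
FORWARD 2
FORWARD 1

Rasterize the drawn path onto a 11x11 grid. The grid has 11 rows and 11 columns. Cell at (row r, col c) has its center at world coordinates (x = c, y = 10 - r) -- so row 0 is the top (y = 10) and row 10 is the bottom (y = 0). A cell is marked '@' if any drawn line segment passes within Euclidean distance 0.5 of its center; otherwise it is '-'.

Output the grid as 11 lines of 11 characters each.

Answer: -----------
-------@---
-------@---
-------@---
-------@@@@
-------@---
--@@@@@@---
-----------
-----------
-----------
-----------

Derivation:
Segment 0: (4,4) -> (2,4)
Segment 1: (2,4) -> (7,4)
Segment 2: (7,4) -> (7,7)
Segment 3: (7,7) -> (7,9)
Segment 4: (7,9) -> (7,6)
Segment 5: (7,6) -> (9,6)
Segment 6: (9,6) -> (10,6)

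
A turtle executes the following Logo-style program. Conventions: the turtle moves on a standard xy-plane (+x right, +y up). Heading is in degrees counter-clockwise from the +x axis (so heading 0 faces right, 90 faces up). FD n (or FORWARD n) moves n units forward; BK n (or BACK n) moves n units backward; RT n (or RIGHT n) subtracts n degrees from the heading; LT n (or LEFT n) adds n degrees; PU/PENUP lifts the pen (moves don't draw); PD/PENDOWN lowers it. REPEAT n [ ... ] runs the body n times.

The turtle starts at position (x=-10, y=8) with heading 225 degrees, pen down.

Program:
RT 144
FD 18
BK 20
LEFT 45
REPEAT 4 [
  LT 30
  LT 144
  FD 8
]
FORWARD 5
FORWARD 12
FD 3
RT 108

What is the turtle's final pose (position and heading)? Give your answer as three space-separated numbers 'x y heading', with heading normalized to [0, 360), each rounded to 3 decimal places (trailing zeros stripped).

Answer: -12.916 26.184 354

Derivation:
Executing turtle program step by step:
Start: pos=(-10,8), heading=225, pen down
RT 144: heading 225 -> 81
FD 18: (-10,8) -> (-7.184,25.778) [heading=81, draw]
BK 20: (-7.184,25.778) -> (-10.313,6.025) [heading=81, draw]
LT 45: heading 81 -> 126
REPEAT 4 [
  -- iteration 1/4 --
  LT 30: heading 126 -> 156
  LT 144: heading 156 -> 300
  FD 8: (-10.313,6.025) -> (-6.313,-0.904) [heading=300, draw]
  -- iteration 2/4 --
  LT 30: heading 300 -> 330
  LT 144: heading 330 -> 114
  FD 8: (-6.313,-0.904) -> (-9.567,6.405) [heading=114, draw]
  -- iteration 3/4 --
  LT 30: heading 114 -> 144
  LT 144: heading 144 -> 288
  FD 8: (-9.567,6.405) -> (-7.095,-1.204) [heading=288, draw]
  -- iteration 4/4 --
  LT 30: heading 288 -> 318
  LT 144: heading 318 -> 102
  FD 8: (-7.095,-1.204) -> (-8.758,6.622) [heading=102, draw]
]
FD 5: (-8.758,6.622) -> (-9.797,11.512) [heading=102, draw]
FD 12: (-9.797,11.512) -> (-12.292,23.25) [heading=102, draw]
FD 3: (-12.292,23.25) -> (-12.916,26.184) [heading=102, draw]
RT 108: heading 102 -> 354
Final: pos=(-12.916,26.184), heading=354, 9 segment(s) drawn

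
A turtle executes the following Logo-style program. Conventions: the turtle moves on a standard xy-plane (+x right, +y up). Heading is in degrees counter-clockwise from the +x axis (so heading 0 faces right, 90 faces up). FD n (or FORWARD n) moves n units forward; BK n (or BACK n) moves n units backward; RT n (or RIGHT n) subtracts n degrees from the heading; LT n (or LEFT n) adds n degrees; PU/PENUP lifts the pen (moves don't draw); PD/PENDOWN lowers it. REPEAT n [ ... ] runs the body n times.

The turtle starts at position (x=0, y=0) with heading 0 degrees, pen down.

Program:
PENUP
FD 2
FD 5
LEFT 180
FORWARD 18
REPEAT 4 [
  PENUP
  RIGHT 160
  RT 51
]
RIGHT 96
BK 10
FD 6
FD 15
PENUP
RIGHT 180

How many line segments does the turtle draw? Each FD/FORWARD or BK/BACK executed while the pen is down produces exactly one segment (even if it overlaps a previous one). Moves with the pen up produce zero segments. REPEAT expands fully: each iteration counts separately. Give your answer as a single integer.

Answer: 0

Derivation:
Executing turtle program step by step:
Start: pos=(0,0), heading=0, pen down
PU: pen up
FD 2: (0,0) -> (2,0) [heading=0, move]
FD 5: (2,0) -> (7,0) [heading=0, move]
LT 180: heading 0 -> 180
FD 18: (7,0) -> (-11,0) [heading=180, move]
REPEAT 4 [
  -- iteration 1/4 --
  PU: pen up
  RT 160: heading 180 -> 20
  RT 51: heading 20 -> 329
  -- iteration 2/4 --
  PU: pen up
  RT 160: heading 329 -> 169
  RT 51: heading 169 -> 118
  -- iteration 3/4 --
  PU: pen up
  RT 160: heading 118 -> 318
  RT 51: heading 318 -> 267
  -- iteration 4/4 --
  PU: pen up
  RT 160: heading 267 -> 107
  RT 51: heading 107 -> 56
]
RT 96: heading 56 -> 320
BK 10: (-11,0) -> (-18.66,6.428) [heading=320, move]
FD 6: (-18.66,6.428) -> (-14.064,2.571) [heading=320, move]
FD 15: (-14.064,2.571) -> (-2.574,-7.071) [heading=320, move]
PU: pen up
RT 180: heading 320 -> 140
Final: pos=(-2.574,-7.071), heading=140, 0 segment(s) drawn
Segments drawn: 0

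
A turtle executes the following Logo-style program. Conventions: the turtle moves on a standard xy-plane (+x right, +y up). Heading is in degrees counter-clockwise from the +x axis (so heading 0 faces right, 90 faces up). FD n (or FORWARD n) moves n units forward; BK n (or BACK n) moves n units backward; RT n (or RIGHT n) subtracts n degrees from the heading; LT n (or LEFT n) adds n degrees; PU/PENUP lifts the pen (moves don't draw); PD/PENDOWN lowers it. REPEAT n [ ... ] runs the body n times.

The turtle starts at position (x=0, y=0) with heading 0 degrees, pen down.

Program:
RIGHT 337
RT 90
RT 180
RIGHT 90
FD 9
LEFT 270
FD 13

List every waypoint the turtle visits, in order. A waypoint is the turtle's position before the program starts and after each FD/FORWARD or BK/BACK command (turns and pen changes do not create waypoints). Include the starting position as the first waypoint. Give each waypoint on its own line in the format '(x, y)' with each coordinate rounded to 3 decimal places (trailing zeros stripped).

Executing turtle program step by step:
Start: pos=(0,0), heading=0, pen down
RT 337: heading 0 -> 23
RT 90: heading 23 -> 293
RT 180: heading 293 -> 113
RT 90: heading 113 -> 23
FD 9: (0,0) -> (8.285,3.517) [heading=23, draw]
LT 270: heading 23 -> 293
FD 13: (8.285,3.517) -> (13.364,-8.45) [heading=293, draw]
Final: pos=(13.364,-8.45), heading=293, 2 segment(s) drawn
Waypoints (3 total):
(0, 0)
(8.285, 3.517)
(13.364, -8.45)

Answer: (0, 0)
(8.285, 3.517)
(13.364, -8.45)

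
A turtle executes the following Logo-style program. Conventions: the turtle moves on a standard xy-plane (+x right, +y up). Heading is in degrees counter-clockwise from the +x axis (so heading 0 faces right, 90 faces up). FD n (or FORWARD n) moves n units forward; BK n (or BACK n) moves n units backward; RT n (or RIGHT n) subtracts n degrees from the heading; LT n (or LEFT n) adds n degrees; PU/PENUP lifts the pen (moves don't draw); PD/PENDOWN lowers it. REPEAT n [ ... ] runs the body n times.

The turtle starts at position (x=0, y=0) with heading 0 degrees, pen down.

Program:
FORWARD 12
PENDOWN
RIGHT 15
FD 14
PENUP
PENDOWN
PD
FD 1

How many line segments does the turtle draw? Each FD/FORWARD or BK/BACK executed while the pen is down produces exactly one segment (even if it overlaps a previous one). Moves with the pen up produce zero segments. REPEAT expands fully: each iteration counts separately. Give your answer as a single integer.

Executing turtle program step by step:
Start: pos=(0,0), heading=0, pen down
FD 12: (0,0) -> (12,0) [heading=0, draw]
PD: pen down
RT 15: heading 0 -> 345
FD 14: (12,0) -> (25.523,-3.623) [heading=345, draw]
PU: pen up
PD: pen down
PD: pen down
FD 1: (25.523,-3.623) -> (26.489,-3.882) [heading=345, draw]
Final: pos=(26.489,-3.882), heading=345, 3 segment(s) drawn
Segments drawn: 3

Answer: 3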